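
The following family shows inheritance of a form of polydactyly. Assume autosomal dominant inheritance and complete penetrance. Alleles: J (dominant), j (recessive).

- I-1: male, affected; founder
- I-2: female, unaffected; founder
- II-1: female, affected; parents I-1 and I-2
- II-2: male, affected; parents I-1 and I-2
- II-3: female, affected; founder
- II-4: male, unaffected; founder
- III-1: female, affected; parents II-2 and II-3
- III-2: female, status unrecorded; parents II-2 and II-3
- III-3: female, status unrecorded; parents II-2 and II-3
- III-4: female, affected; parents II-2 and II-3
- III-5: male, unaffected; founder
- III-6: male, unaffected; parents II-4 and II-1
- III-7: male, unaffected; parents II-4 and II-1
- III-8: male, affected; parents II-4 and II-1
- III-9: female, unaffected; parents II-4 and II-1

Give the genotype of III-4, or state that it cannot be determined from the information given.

cannot be determined

III-4's phenotype allows JJ or Jj, and no parent or child forces a single allele at both positions; consistent genotype assignments exist with III-4 as JJ or Jj.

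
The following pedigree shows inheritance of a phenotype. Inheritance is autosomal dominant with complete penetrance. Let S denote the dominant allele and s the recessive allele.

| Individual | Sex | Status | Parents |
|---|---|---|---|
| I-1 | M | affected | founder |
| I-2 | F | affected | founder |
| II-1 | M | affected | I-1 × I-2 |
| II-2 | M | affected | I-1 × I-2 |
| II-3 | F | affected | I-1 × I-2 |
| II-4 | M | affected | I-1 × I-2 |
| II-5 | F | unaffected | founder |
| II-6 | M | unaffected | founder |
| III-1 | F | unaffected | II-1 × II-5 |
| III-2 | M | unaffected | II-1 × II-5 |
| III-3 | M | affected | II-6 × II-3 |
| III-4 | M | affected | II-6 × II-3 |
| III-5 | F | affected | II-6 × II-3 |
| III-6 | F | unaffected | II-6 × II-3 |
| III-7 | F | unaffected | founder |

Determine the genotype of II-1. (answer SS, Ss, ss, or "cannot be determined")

Ss

From phenotype alone, II-1 is SS or Ss.
II-1 is affected so carries S and passed s to III-1 (ss), so II-1 is Ss.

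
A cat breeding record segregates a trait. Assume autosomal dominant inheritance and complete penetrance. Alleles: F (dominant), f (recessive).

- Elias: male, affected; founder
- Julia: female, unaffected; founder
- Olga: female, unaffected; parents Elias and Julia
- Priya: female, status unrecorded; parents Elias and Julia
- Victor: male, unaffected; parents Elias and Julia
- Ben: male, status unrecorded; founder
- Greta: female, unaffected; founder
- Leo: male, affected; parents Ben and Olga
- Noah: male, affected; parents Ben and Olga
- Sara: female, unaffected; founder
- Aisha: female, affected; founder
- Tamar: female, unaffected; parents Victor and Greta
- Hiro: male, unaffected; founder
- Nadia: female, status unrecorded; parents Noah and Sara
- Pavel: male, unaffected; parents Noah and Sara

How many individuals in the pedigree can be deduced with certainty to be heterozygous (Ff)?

3

Obligate heterozygotes: Elias is affected so carries F and passed f to Olga (ff), so Elias is Ff; Leo is affected so carries F and received f from Olga (ff), so Leo is Ff; Noah is affected so carries F and received f from Olga (ff), so Noah is Ff.
Every other individual is either homozygous by phenotype or has at least one consistent homozygous assignment, so the count is 3.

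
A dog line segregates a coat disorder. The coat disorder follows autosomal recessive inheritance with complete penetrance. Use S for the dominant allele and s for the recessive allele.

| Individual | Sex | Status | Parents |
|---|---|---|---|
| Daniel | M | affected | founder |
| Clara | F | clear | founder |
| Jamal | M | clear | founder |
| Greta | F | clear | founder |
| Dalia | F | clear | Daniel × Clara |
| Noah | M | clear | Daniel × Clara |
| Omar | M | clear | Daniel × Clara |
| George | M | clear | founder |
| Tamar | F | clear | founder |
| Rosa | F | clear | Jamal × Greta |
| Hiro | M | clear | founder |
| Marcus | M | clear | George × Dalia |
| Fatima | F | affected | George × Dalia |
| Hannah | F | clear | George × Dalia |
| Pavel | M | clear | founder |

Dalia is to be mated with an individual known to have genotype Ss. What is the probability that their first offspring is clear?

3/4

Dalia is clear so carries S and received s from Daniel (ss), so Dalia is Ss.
The cross gives 1/4 SS : 1/2 Ss : 1/4 ss, so P(offspring is clear) = 3/4.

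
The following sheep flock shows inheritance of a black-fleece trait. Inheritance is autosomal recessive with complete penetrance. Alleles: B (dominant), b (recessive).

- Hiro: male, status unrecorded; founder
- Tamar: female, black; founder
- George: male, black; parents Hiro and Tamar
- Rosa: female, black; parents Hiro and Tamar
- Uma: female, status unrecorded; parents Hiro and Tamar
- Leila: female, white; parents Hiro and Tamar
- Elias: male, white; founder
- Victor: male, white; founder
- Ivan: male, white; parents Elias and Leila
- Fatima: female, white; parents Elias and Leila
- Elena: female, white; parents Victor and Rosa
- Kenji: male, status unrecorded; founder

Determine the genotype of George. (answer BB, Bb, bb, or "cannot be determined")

bb

George is black, so George is bb.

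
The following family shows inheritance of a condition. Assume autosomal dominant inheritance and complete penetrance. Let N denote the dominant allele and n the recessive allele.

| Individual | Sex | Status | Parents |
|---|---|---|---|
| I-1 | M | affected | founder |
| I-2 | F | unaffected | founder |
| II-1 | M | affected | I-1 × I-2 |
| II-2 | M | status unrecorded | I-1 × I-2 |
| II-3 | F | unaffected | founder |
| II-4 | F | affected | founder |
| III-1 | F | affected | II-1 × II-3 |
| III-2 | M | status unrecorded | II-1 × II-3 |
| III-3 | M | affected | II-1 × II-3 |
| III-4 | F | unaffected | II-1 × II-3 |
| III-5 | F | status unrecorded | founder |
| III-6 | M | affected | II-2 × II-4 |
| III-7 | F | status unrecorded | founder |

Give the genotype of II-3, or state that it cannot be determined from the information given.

nn

II-3 is unaffected, so II-3 is nn.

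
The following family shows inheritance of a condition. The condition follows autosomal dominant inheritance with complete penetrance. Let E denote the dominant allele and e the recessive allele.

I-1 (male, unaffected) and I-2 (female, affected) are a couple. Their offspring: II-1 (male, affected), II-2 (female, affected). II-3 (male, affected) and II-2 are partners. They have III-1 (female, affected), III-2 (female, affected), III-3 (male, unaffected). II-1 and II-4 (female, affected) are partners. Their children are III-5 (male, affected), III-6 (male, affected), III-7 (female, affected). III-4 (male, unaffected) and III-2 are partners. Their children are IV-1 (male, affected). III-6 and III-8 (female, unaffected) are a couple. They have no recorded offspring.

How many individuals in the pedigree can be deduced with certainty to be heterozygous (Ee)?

4

Obligate heterozygotes: II-1 is affected so carries E and received e from I-1 (ee), so II-1 is Ee; II-2 is affected so carries E and received e from I-1 (ee), so II-2 is Ee; II-3 is affected so carries E and passed e to III-3 (ee), so II-3 is Ee; IV-1 is affected so carries E and received e from III-4 (ee), so IV-1 is Ee.
Every other individual is either homozygous by phenotype or has at least one consistent homozygous assignment, so the count is 4.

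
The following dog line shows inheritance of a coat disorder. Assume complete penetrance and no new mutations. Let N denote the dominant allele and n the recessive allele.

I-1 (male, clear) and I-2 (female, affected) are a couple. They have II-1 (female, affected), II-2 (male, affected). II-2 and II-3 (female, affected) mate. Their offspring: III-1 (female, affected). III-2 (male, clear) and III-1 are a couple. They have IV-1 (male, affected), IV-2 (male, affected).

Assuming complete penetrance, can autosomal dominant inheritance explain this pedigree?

A consistent assignment under autosomal dominant exists: I-1 nn, I-2 NN, II-1 Nn, II-2 Nn, II-3 NN, III-1 NN, III-2 nn, IV-1 Nn, IV-2 Nn.
In this assignment every recorded phenotype matches its genotype and every non-founder's genotype is obtainable from its parents' genotypes, so the pedigree is consistent.

Yes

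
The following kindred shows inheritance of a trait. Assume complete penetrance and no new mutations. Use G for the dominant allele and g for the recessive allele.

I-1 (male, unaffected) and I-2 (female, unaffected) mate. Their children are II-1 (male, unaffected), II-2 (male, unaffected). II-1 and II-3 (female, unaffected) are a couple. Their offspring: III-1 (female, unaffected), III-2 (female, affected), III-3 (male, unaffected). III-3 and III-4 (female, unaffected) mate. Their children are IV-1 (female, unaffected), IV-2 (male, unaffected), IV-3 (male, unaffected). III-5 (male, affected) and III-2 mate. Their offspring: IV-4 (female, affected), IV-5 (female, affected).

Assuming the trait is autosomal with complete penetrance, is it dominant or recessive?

II-1 and II-3 are both unaffected yet have an affected child III-2. Under dominance, an affected child requires at least one affected parent, so the trait cannot be dominant.

recessive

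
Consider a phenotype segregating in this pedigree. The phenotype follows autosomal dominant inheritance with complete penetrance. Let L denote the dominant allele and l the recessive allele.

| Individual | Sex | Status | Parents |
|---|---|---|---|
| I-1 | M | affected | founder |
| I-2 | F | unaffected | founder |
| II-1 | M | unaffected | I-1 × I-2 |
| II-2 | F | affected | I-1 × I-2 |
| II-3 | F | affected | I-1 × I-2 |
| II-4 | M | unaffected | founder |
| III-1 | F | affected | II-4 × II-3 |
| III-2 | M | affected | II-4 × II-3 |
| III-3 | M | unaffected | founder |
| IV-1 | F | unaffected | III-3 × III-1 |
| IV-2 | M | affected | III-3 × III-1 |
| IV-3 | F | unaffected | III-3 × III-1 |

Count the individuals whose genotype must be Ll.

6

Obligate heterozygotes: I-1 is affected so carries L and passed l to II-1 (ll), so I-1 is Ll; II-2 is affected so carries L and received l from I-2 (ll), so II-2 is Ll; II-3 is affected so carries L and received l from I-2 (ll), so II-3 is Ll; III-1 is affected so carries L and received l from II-4 (ll), so III-1 is Ll; III-2 is affected so carries L and received l from II-4 (ll), so III-2 is Ll; IV-2 is affected so carries L and received l from III-3 (ll), so IV-2 is Ll.
Every other individual is either homozygous by phenotype or has at least one consistent homozygous assignment, so the count is 6.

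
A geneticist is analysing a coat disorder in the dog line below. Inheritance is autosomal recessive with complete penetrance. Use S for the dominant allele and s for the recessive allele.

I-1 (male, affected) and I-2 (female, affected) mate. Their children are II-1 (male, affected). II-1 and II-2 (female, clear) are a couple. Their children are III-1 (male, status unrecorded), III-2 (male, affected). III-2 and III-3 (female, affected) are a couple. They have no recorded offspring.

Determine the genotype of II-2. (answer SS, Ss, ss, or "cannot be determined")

From phenotype alone, II-2 is SS or Ss.
II-2 is clear so carries S and passed s to III-2 (ss), so II-2 is Ss.

Ss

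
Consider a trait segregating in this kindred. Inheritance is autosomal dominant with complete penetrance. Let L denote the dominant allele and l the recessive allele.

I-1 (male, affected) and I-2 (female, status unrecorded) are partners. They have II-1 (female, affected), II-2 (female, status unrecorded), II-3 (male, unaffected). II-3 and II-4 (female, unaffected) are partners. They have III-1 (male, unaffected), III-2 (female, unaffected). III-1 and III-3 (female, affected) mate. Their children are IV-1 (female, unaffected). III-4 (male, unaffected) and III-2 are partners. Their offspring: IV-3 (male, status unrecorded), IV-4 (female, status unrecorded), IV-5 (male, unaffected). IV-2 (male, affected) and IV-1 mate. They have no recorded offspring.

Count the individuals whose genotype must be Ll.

2

Obligate heterozygotes: I-1 is affected so carries L and passed l to II-3 (ll), so I-1 is Ll; III-3 is affected so carries L and passed l to IV-1 (ll), so III-3 is Ll.
Every other individual is either homozygous by phenotype or has at least one consistent homozygous assignment, so the count is 2.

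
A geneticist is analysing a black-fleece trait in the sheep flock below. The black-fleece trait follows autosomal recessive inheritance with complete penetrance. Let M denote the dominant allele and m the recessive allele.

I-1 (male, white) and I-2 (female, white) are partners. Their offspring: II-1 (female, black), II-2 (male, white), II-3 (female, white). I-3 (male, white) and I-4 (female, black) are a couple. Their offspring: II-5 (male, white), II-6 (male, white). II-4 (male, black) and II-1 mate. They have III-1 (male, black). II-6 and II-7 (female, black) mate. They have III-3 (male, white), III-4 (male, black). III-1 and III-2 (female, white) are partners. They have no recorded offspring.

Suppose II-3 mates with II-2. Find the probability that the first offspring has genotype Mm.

I-1 is white so carries M and passed m to II-1 (mm), so I-1 is Mm.
I-2 is white so carries M and passed m to II-1 (mm), so I-2 is Mm.
II-3 is a white offspring of I-1 (Mm) × I-2 (Mm), whose cross gives 1/4 MM : 1/2 Mm : 1/4 mm; conditioning on being white, II-3 is MM with probability 1/3, Mm with probability 2/3.
II-2 is a white offspring of I-1 (Mm) × I-2 (Mm), whose cross gives 1/4 MM : 1/2 Mm : 1/4 mm; conditioning on being white, II-2 is MM with probability 1/3, Mm with probability 2/3.
Summing over parental genotype combinations, P(offspring has genotype Mm) = 2/9·1/2 + 2/9·1/2 + 4/9·1/2 = 4/9.

4/9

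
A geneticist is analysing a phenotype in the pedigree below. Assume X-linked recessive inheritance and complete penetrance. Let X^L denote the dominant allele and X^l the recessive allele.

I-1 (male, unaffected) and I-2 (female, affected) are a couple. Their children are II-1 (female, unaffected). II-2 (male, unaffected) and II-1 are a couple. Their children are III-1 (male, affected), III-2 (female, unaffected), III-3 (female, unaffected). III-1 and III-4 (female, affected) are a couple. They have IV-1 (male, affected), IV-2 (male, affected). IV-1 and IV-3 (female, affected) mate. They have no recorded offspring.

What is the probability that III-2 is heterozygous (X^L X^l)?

1/2

II-2 is unaffected, so II-2 is X^L Y.
II-1 is unaffected so carries L and received l from I-2 (X^l X^l), so II-1 is X^L X^l.
Their cross gives offspring ratios 1/2 X^L X^L : 1/2 X^L X^l. Conditioning on III-2 being unaffected, P(X^L X^l) = 1/2 / 1 = 1/2.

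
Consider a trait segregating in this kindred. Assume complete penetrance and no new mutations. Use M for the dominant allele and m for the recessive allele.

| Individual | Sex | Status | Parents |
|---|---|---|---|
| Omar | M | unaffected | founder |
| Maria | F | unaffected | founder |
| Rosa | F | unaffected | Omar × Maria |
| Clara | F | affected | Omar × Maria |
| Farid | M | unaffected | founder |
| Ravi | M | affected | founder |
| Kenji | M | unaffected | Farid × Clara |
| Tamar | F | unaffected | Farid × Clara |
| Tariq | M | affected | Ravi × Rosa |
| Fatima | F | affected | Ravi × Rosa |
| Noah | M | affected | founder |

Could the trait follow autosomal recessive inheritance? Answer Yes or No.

Yes

A consistent assignment under autosomal recessive exists: Omar Mm, Maria Mm, Rosa Mm, Clara mm, Farid MM, Ravi mm, Kenji Mm, Tamar Mm, Tariq mm, Fatima mm, Noah mm.
In this assignment every recorded phenotype matches its genotype and every non-founder's genotype is obtainable from its parents' genotypes, so the pedigree is consistent.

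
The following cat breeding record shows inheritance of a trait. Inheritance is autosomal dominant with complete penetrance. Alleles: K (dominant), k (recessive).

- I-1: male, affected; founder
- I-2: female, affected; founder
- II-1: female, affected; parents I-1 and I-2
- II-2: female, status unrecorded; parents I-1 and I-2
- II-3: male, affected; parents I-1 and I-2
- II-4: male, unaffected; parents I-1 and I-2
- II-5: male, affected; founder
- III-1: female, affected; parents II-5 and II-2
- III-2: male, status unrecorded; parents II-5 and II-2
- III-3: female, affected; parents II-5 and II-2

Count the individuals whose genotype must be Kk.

2

Obligate heterozygotes: I-1 is affected so carries K and passed k to II-4 (kk), so I-1 is Kk; I-2 is affected so carries K and passed k to II-4 (kk), so I-2 is Kk.
Every other individual is either homozygous by phenotype or has at least one consistent homozygous assignment, so the count is 2.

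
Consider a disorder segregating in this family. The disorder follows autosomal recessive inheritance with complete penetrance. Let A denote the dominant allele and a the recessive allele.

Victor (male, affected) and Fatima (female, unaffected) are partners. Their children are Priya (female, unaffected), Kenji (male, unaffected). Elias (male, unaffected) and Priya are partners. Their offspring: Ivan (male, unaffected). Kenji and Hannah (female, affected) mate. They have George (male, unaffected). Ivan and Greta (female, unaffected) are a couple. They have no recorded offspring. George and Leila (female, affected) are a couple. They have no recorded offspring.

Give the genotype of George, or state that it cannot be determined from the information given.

Aa

From phenotype alone, George is AA or Aa.
George is unaffected so carries A and received a from Hannah (aa), so George is Aa.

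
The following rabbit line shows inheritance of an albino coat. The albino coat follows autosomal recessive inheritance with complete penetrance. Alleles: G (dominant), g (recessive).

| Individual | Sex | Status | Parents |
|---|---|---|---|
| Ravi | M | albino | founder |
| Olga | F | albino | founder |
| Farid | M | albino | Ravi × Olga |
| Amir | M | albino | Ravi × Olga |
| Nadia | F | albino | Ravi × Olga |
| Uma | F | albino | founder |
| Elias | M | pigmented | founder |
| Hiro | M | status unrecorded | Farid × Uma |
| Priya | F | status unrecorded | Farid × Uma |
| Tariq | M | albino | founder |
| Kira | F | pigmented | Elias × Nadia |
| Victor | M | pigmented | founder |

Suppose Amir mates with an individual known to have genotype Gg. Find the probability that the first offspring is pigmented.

Amir is albino, so Amir is gg.
The cross gives 1/2 Gg : 1/2 gg, so P(offspring is pigmented) = 1/2.

1/2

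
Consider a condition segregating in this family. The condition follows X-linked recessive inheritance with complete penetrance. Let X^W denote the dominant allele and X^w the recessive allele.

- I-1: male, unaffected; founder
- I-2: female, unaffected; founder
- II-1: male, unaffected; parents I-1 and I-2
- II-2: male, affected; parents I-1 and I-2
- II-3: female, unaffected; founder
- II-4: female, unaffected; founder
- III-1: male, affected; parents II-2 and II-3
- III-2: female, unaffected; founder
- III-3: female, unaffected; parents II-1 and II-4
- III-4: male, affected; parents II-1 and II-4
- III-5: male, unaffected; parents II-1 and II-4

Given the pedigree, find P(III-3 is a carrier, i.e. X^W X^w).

1/2

II-1 is unaffected, so II-1 is X^W Y.
II-4 is unaffected so carries W and passed w to III-4 (X^w Y), so II-4 is X^W X^w.
Their cross gives offspring ratios 1/2 X^W X^W : 1/2 X^W X^w. Conditioning on III-3 being unaffected, P(X^W X^w) = 1/2 / 1 = 1/2.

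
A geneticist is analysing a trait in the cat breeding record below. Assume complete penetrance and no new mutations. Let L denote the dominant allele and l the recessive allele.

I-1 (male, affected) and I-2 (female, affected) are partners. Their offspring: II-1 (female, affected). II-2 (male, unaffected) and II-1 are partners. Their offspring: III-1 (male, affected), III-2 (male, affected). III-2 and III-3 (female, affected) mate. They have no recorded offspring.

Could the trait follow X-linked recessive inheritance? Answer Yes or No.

Yes

A consistent assignment under X-linked recessive exists: I-1 X^l Y, I-2 X^l X^l, II-1 X^l X^l, II-2 X^L Y, III-1 X^l Y, III-2 X^l Y, III-3 X^l X^l.
In this assignment every recorded phenotype matches its genotype and every non-founder's genotype is obtainable from its parents' genotypes, so the pedigree is consistent.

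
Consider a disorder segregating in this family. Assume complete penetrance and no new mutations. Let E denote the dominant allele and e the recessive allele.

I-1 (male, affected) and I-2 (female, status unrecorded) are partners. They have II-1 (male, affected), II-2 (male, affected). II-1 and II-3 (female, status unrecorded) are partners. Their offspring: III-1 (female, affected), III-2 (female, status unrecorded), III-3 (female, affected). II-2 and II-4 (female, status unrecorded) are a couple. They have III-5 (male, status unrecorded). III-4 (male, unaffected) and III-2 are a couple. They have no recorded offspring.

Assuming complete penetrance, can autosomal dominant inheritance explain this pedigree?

Yes

A consistent assignment under autosomal dominant exists: I-1 EE, I-2 EE, II-1 EE, II-2 EE, II-3 EE, II-4 EE, III-1 EE, III-2 EE, III-3 EE, III-4 ee, III-5 EE.
In this assignment every recorded phenotype matches its genotype and every non-founder's genotype is obtainable from its parents' genotypes, so the pedigree is consistent.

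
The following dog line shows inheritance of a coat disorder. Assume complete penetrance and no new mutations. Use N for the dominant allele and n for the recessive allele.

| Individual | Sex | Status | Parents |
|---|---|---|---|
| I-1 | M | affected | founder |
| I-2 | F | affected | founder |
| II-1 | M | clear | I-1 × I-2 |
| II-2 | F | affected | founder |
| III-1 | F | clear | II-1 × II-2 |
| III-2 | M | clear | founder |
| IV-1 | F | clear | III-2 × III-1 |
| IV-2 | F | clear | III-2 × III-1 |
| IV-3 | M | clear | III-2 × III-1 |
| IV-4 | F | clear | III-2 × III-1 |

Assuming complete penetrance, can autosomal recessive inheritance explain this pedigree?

No

Under autosomal recessive, II-1 (clear, male) cannot arise from I-1 (affected) × I-2 (affected).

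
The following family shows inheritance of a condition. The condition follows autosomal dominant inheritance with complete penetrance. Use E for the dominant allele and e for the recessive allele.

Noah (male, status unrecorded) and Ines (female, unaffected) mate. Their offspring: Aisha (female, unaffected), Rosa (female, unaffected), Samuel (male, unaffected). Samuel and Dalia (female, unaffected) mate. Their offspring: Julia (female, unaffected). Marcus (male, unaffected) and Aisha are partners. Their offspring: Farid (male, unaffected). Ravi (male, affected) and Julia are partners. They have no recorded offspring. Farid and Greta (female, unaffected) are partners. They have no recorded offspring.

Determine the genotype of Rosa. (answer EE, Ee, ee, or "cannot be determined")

ee

Rosa is unaffected, so Rosa is ee.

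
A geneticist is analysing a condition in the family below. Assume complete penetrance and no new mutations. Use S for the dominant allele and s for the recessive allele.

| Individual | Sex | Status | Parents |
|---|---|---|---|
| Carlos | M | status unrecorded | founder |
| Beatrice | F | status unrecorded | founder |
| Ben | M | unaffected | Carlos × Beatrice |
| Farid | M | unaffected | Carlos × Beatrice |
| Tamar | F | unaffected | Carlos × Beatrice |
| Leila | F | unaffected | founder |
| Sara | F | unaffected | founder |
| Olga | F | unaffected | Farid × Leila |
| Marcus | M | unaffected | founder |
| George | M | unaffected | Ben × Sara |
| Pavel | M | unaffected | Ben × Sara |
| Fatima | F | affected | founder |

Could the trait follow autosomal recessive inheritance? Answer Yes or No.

Yes

A consistent assignment under autosomal recessive exists: Carlos SS, Beatrice SS, Ben SS, Farid SS, Tamar SS, Leila SS, Sara SS, Olga SS, Marcus SS, George SS, Pavel SS, Fatima ss.
In this assignment every recorded phenotype matches its genotype and every non-founder's genotype is obtainable from its parents' genotypes, so the pedigree is consistent.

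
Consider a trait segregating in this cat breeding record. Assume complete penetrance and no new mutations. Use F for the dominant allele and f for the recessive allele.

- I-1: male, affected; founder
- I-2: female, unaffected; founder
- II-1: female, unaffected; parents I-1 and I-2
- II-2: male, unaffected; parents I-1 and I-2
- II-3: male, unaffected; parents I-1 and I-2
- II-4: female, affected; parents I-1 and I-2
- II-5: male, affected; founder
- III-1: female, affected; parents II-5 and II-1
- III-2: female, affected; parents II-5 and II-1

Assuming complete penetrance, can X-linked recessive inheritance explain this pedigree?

A consistent assignment under X-linked recessive exists: I-1 X^f Y, I-2 X^F X^f, II-1 X^F X^f, II-2 X^F Y, II-3 X^F Y, II-4 X^f X^f, II-5 X^f Y, III-1 X^f X^f, III-2 X^f X^f.
In this assignment every recorded phenotype matches its genotype and every non-founder's genotype is obtainable from its parents' genotypes, so the pedigree is consistent.

Yes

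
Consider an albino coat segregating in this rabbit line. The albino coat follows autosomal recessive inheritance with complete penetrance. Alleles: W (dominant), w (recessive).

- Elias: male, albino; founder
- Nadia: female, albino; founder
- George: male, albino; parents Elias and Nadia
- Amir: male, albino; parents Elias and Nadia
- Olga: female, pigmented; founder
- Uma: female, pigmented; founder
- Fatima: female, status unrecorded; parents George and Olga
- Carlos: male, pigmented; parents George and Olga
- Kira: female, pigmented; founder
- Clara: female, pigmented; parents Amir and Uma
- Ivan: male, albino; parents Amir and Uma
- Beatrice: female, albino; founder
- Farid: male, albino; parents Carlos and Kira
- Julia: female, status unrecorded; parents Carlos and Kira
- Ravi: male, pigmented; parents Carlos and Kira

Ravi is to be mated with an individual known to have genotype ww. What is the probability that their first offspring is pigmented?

Carlos is pigmented so carries W and received w from George (ww), so Carlos is Ww.
Kira is pigmented so carries W and passed w to Farid (ww), so Kira is Ww.
Ravi is a pigmented offspring of Carlos (Ww) × Kira (Ww), whose cross gives 1/4 WW : 1/2 Ww : 1/4 ww; conditioning on being pigmented, Ravi is WW with probability 1/3, Ww with probability 2/3.
Summing over parental genotype combinations, P(offspring is pigmented) = 1/3·1 + 2/3·1/2 = 2/3.

2/3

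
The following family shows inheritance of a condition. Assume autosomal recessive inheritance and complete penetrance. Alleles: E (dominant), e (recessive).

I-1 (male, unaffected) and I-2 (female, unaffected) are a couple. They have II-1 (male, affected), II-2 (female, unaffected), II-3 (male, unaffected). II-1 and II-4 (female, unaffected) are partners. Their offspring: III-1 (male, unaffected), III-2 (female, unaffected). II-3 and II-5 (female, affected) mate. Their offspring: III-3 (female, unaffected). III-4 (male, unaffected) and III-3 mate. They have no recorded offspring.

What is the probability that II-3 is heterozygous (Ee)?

I-1 is unaffected so carries E and passed e to II-1 (ee), so I-1 is Ee.
I-2 is unaffected so carries E and passed e to II-1 (ee), so I-2 is Ee.
Their cross gives offspring ratios 1/4 EE : 1/2 Ee : 1/4 ee. Conditioning on II-3 being unaffected, P(Ee) = 1/2 / 3/4 = 2/3 before taking II-3's own offspring into account.
II-5 is affected, so II-5 is ee.
Now use II-3's offspring. Probability of each recorded status — unaffected daughter III-3: 1/2 if II-3 is Ee, 1 if EE.
Bayes: P(Ee) = 2/3·1/2 / (2/3·1/2 + 1/3·1) = 1/2.

1/2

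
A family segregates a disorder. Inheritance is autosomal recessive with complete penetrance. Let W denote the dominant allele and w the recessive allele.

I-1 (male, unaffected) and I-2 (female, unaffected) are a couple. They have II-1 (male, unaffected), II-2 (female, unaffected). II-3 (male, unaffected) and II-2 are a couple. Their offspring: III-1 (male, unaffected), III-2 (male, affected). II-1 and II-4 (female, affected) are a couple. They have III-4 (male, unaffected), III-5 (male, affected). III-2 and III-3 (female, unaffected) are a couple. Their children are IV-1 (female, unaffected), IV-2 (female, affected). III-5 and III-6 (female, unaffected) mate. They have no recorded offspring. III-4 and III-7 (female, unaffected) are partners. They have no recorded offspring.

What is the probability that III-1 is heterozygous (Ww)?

2/3

II-3 is unaffected so carries W and passed w to III-2 (ww), so II-3 is Ww.
II-2 is unaffected so carries W and passed w to III-2 (ww), so II-2 is Ww.
Their cross gives offspring ratios 1/4 WW : 1/2 Ww : 1/4 ww. Conditioning on III-1 being unaffected, P(Ww) = 1/2 / 3/4 = 2/3.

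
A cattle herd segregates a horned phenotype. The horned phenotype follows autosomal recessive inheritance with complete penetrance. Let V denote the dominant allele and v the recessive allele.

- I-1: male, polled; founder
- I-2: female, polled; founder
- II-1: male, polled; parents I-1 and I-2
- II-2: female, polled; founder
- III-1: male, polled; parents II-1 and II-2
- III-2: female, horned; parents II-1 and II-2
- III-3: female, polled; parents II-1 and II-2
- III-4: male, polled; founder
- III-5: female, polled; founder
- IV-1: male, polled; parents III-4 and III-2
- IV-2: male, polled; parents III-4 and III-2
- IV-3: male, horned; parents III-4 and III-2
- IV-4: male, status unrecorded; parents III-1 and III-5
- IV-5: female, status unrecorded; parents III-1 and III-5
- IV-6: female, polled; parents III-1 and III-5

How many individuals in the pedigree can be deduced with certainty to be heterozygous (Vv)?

5

Obligate heterozygotes: II-1 is polled so carries V and passed v to III-2 (vv), so II-1 is Vv; II-2 is polled so carries V and passed v to III-2 (vv), so II-2 is Vv; III-4 is polled so carries V and passed v to IV-3 (vv), so III-4 is Vv; IV-1 is polled so carries V and received v from III-2 (vv), so IV-1 is Vv; IV-2 is polled so carries V and received v from III-2 (vv), so IV-2 is Vv.
Every other individual is either homozygous by phenotype or has at least one consistent homozygous assignment, so the count is 5.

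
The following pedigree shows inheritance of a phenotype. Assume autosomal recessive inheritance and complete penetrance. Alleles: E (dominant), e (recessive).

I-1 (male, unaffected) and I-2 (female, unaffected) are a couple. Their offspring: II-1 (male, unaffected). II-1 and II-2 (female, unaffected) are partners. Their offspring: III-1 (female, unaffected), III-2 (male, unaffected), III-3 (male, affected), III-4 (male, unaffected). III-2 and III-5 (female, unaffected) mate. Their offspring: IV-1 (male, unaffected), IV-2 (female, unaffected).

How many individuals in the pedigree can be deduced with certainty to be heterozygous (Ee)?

2

Obligate heterozygotes: II-1 is unaffected so carries E and passed e to III-3 (ee), so II-1 is Ee; II-2 is unaffected so carries E and passed e to III-3 (ee), so II-2 is Ee.
Every other individual is either homozygous by phenotype or has at least one consistent homozygous assignment, so the count is 2.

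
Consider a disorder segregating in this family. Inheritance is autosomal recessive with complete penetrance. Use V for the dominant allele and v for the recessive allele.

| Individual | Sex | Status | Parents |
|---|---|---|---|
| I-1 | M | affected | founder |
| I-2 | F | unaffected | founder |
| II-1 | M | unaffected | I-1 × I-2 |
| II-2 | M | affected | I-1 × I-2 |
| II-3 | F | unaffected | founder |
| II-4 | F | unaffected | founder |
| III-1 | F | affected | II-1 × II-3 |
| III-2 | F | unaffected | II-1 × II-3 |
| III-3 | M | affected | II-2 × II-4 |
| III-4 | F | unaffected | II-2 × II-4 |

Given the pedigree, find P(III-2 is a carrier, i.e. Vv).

2/3

II-1 is unaffected so carries V and received v from I-1 (vv), so II-1 is Vv.
II-3 is unaffected so carries V and passed v to III-1 (vv), so II-3 is Vv.
Their cross gives offspring ratios 1/4 VV : 1/2 Vv : 1/4 vv. Conditioning on III-2 being unaffected, P(Vv) = 1/2 / 3/4 = 2/3.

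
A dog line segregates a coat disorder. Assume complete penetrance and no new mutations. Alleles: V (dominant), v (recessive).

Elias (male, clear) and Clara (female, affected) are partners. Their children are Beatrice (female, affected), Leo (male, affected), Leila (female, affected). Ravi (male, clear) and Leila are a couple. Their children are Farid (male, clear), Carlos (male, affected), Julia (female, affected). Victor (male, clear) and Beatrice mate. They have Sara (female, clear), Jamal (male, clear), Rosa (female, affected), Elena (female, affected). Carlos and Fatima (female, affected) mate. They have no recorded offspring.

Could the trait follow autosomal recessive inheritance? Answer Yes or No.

Yes

A consistent assignment under autosomal recessive exists: Elias Vv, Clara vv, Beatrice vv, Leo vv, Leila vv, Ravi Vv, Victor Vv, Farid Vv, Carlos vv, Julia vv, Fatima vv, Sara Vv, Jamal Vv, Rosa vv, Elena vv.
In this assignment every recorded phenotype matches its genotype and every non-founder's genotype is obtainable from its parents' genotypes, so the pedigree is consistent.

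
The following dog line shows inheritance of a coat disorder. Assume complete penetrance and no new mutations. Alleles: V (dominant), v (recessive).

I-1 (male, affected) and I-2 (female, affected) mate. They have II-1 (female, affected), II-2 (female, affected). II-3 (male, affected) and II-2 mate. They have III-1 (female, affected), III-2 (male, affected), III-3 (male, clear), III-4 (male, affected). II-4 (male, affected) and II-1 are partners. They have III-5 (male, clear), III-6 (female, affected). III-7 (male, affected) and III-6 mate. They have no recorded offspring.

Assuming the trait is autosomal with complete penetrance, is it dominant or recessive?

dominant

II-3 and II-2 are both affected yet have a clear child III-3. Under a recessive model two affected parents are homozygous and every child would be affected, so the trait cannot be recessive.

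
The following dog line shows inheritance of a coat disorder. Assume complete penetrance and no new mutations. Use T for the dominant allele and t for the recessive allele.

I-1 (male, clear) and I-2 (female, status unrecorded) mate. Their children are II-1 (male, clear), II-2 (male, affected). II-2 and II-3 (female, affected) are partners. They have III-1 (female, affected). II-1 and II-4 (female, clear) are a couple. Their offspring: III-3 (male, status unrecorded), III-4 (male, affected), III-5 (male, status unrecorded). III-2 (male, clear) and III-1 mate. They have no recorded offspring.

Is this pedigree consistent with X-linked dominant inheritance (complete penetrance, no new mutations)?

No

Under X-linked dominant, III-4 (affected, male) cannot arise from II-1 (clear) × II-4 (clear).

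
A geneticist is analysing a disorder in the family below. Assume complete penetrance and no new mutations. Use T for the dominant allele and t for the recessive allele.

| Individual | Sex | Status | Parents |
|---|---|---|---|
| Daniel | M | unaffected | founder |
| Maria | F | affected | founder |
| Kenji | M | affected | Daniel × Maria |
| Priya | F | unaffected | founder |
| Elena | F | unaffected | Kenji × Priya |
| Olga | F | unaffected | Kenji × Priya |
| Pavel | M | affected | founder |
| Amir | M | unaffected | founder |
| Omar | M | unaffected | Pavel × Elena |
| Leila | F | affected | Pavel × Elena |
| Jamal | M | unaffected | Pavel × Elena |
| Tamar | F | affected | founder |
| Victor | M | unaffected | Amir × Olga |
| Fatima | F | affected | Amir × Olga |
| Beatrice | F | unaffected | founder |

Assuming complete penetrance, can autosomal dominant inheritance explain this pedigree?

No

Under autosomal dominant, Fatima (affected, female) cannot arise from Amir (unaffected) × Olga (unaffected).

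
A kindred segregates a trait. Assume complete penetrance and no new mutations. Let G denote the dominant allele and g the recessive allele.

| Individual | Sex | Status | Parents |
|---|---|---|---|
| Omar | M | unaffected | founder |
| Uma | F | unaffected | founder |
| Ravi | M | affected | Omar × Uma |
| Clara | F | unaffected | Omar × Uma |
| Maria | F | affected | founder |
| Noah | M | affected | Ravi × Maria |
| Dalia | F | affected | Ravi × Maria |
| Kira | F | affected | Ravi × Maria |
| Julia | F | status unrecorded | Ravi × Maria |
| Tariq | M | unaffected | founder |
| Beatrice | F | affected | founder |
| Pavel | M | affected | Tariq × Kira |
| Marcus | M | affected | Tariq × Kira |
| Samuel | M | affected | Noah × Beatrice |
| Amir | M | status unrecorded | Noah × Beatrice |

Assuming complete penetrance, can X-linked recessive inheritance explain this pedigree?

Yes

A consistent assignment under X-linked recessive exists: Omar X^G Y, Uma X^G X^g, Ravi X^g Y, Clara X^G X^G, Maria X^g X^g, Noah X^g Y, Dalia X^g X^g, Kira X^g X^g, Julia X^g X^g, Tariq X^G Y, Beatrice X^g X^g, Pavel X^g Y, Marcus X^g Y, Samuel X^g Y, Amir X^g Y.
In this assignment every recorded phenotype matches its genotype and every non-founder's genotype is obtainable from its parents' genotypes, so the pedigree is consistent.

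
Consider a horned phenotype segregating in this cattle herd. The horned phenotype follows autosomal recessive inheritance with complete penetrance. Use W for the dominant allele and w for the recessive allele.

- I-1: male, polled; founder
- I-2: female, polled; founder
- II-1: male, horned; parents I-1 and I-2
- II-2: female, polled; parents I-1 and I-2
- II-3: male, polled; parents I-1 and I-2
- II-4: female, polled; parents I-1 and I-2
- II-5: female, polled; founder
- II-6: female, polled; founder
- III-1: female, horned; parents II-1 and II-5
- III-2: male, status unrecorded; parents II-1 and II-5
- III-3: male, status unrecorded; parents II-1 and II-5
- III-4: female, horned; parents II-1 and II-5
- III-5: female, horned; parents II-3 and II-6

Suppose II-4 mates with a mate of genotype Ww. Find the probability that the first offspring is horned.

1/6

I-1 is polled so carries W and passed w to II-1 (ww), so I-1 is Ww.
I-2 is polled so carries W and passed w to II-1 (ww), so I-2 is Ww.
II-4 is a polled offspring of I-1 (Ww) × I-2 (Ww), whose cross gives 1/4 WW : 1/2 Ww : 1/4 ww; conditioning on being polled, II-4 is WW with probability 1/3, Ww with probability 2/3.
Summing over parental genotype combinations, P(offspring is horned) = 2/3·1/4 = 1/6.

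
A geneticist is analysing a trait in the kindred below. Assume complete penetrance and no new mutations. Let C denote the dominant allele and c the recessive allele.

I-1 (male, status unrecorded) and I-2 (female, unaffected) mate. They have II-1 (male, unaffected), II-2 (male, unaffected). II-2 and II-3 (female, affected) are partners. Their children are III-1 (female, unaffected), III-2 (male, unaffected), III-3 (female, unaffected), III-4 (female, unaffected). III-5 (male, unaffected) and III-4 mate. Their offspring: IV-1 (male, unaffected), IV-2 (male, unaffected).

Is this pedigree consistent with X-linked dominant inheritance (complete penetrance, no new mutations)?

Yes

A consistent assignment under X-linked dominant exists: I-1 X^C Y, I-2 X^c X^c, II-1 X^c Y, II-2 X^c Y, II-3 X^C X^c, III-1 X^c X^c, III-2 X^c Y, III-3 X^c X^c, III-4 X^c X^c, III-5 X^c Y, IV-1 X^c Y, IV-2 X^c Y.
In this assignment every recorded phenotype matches its genotype and every non-founder's genotype is obtainable from its parents' genotypes, so the pedigree is consistent.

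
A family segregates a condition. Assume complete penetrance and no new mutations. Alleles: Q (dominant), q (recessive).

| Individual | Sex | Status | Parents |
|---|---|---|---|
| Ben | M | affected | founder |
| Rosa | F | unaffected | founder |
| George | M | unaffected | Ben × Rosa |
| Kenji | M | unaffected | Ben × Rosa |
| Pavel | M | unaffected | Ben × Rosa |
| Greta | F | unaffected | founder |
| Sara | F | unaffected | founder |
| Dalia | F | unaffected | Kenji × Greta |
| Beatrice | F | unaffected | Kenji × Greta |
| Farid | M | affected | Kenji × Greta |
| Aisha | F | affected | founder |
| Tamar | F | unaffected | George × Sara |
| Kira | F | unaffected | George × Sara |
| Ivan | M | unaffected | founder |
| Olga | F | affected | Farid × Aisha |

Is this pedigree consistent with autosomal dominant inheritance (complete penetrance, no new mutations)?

Under autosomal dominant, Farid (affected, male) cannot arise from Kenji (unaffected) × Greta (unaffected).

No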